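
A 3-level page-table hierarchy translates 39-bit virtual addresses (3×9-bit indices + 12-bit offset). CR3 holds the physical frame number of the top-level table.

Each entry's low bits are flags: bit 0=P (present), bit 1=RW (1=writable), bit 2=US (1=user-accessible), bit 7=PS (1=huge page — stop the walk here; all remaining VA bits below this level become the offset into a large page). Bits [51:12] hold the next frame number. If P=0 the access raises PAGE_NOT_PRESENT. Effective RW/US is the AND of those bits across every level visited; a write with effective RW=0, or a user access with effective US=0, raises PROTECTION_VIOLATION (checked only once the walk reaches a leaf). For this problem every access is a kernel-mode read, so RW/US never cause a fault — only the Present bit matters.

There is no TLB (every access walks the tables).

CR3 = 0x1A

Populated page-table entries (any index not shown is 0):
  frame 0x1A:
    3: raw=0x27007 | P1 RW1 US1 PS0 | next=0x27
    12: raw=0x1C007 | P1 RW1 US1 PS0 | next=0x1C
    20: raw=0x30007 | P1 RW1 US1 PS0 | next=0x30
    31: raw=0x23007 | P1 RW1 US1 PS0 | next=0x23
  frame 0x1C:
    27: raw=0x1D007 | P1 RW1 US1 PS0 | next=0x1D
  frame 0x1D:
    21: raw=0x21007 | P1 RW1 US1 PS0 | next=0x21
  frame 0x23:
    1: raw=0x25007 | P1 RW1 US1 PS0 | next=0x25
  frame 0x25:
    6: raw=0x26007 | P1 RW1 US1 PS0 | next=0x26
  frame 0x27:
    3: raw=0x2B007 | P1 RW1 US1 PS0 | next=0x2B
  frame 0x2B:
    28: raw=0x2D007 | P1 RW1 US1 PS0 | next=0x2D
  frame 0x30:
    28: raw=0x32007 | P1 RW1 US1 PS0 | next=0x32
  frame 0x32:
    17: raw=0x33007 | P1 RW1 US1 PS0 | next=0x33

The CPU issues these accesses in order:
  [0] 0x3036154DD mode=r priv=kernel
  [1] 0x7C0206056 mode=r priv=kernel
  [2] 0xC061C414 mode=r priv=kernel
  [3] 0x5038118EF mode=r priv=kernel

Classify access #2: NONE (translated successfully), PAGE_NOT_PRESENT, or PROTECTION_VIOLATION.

Walk each access:
#0 VA=0x3036154DD (r,kernel):
  L0: frame=0x1A idx=12 entry=0x1C007 [P=1 RW=1 US=1 PS=0]
  L1: frame=0x1C idx=27 entry=0x1D007 [P=1 RW=1 US=1 PS=0]
  L2: frame=0x1D idx=21 entry=0x21007 [P=1 RW=1 US=1 PS=0]
  → PA=0x214DD  (3 entries read)
#1 VA=0x7C0206056 (r,kernel):
  L0: frame=0x1A idx=31 entry=0x23007 [P=1 RW=1 US=1 PS=0]
  L1: frame=0x23 idx=1 entry=0x25007 [P=1 RW=1 US=1 PS=0]
  L2: frame=0x25 idx=6 entry=0x26007 [P=1 RW=1 US=1 PS=0]
  → PA=0x26056  (3 entries read)
#2 VA=0xC061C414 (r,kernel):
  L0: frame=0x1A idx=3 entry=0x27007 [P=1 RW=1 US=1 PS=0]
  L1: frame=0x27 idx=3 entry=0x2B007 [P=1 RW=1 US=1 PS=0]
  L2: frame=0x2B idx=28 entry=0x2D007 [P=1 RW=1 US=1 PS=0]
  → PA=0x2D414  (3 entries read)
#3 VA=0x5038118EF (r,kernel):
  L0: frame=0x1A idx=20 entry=0x30007 [P=1 RW=1 US=1 PS=0]
  L1: frame=0x30 idx=28 entry=0x32007 [P=1 RW=1 US=1 PS=0]
  L2: frame=0x32 idx=17 entry=0x33007 [P=1 RW=1 US=1 PS=0]
  → PA=0x338EF  (3 entries read)

Access #2 fault: NONE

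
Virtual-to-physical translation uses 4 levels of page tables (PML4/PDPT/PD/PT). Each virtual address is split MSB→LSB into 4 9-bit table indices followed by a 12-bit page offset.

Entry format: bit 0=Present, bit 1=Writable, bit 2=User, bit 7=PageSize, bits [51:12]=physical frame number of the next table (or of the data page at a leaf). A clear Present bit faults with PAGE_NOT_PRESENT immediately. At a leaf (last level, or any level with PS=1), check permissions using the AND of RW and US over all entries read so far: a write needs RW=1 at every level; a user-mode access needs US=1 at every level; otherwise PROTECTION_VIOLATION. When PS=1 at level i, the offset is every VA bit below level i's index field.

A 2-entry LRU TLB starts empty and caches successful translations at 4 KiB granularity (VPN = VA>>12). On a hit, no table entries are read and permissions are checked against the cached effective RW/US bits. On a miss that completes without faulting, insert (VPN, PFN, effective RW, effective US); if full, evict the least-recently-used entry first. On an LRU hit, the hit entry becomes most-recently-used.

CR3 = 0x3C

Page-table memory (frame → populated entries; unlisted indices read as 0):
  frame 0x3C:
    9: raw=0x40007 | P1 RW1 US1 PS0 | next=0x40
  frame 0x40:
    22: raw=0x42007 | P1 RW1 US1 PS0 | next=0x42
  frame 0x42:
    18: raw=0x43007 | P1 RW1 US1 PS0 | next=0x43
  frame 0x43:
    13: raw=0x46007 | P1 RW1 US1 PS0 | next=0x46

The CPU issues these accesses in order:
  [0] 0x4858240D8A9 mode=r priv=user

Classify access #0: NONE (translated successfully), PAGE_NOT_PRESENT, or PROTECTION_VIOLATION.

Trace:
#0 VA=0x4858240D8A9 (r,user):
  L0: frame=0x3C idx=9 entry=0x40007 [P=1 RW=1 US=1 PS=0]
  L1: frame=0x40 idx=22 entry=0x42007 [P=1 RW=1 US=1 PS=0]
  L2: frame=0x42 idx=18 entry=0x43007 [P=1 RW=1 US=1 PS=0]
  L3: frame=0x43 idx=13 entry=0x46007 [P=1 RW=1 US=1 PS=0]
  → PA=0x468A9  (4 entries read)

Access #0 fault: NONE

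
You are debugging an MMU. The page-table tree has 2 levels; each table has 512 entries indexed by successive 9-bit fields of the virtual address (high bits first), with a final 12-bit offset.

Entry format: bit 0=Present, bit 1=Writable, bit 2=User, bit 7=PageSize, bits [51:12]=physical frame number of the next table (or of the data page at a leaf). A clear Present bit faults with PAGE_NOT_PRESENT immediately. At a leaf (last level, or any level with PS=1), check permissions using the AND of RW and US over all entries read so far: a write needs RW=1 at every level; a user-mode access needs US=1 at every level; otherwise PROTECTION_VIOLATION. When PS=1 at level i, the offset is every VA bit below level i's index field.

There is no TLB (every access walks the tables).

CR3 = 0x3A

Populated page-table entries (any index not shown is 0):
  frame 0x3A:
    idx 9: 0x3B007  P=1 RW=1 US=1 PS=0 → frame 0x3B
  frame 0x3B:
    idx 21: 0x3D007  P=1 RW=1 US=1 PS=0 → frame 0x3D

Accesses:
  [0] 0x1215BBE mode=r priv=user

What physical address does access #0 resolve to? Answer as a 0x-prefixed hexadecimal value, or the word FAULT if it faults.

Per-access translation:
#0 VA=0x1215BBE (r,user):
  lvl0: tbl 0x3A, slot 9 ⇒ 0x3B007 (P1/RW1/US1/PS0)
  lvl1: tbl 0x3B, slot 21 ⇒ 0x3D007 (P1/RW1/US1/PS0)
  ⇒ phys 0x3DBBE  [2 reads]

Access #0 PA: 0x3DBBE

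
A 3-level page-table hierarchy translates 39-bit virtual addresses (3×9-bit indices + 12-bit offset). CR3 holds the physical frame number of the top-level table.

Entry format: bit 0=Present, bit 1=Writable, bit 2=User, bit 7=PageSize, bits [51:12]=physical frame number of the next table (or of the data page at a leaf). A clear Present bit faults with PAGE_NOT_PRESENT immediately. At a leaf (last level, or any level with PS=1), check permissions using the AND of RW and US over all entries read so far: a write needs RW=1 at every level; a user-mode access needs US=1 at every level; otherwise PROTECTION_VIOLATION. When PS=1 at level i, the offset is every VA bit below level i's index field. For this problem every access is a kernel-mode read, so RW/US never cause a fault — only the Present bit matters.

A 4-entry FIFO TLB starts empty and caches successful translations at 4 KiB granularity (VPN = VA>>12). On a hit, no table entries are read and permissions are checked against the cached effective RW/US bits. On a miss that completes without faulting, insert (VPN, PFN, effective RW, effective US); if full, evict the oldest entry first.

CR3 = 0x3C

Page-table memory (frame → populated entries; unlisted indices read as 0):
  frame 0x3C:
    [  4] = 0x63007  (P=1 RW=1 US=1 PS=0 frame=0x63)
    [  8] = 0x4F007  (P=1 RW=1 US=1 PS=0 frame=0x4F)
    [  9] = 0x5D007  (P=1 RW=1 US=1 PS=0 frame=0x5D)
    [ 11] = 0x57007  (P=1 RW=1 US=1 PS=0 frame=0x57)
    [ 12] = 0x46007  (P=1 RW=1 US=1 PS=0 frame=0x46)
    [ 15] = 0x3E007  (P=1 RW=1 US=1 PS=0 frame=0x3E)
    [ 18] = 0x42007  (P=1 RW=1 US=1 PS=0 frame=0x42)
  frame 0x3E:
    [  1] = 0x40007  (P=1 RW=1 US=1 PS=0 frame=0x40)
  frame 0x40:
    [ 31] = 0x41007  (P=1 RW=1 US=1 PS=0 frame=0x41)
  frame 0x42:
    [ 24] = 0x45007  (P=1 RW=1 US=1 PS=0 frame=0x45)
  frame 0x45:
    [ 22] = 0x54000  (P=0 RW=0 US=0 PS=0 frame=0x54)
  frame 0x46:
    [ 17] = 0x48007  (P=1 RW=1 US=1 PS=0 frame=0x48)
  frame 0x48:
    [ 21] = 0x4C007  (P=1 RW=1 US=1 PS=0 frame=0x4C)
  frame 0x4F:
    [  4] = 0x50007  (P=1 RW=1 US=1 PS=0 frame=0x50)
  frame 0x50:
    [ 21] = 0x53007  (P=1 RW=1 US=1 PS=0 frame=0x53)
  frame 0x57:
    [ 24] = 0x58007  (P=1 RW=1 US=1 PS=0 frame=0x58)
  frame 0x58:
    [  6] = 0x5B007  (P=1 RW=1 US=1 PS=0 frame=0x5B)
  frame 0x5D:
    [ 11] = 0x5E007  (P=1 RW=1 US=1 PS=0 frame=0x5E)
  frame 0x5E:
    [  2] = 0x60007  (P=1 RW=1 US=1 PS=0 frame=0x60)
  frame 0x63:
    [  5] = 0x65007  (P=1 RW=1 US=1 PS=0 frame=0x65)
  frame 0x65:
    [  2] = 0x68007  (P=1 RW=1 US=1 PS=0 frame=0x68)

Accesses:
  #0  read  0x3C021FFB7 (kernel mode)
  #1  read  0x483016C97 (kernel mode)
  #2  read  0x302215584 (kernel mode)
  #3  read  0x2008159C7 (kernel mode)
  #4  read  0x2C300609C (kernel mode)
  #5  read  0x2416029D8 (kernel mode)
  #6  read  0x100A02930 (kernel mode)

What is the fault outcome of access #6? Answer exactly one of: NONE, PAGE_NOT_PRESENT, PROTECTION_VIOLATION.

Walk each access:
#0 VA=0x3C021FFB7 (r,kernel):
  L0 @0x3C[15] → 0x3E007  P=1,RW=1,US=1,PS=0
  L1 @0x3E[1] → 0x40007  P=1,RW=1,US=1,PS=0
  L2 @0x40[31] → 0x41007  P=1,RW=1,US=1,PS=0
  ⇒ phys 0x41FB7  [3 reads]
#1 VA=0x483016C97 (r,kernel):
  L0 @0x3C[18] → 0x42007  P=1,RW=1,US=1,PS=0
  L1 @0x42[24] → 0x45007  P=1,RW=1,US=1,PS=0
  L2 @0x45[22] → 0x54000  P=0,RW=0,US=0,PS=0
  ✗ PAGE_NOT_PRESENT  [3 reads]
#2 VA=0x302215584 (r,kernel):
  L0 @0x3C[12] → 0x46007  P=1,RW=1,US=1,PS=0
  L1 @0x46[17] → 0x48007  P=1,RW=1,US=1,PS=0
  L2 @0x48[21] → 0x4C007  P=1,RW=1,US=1,PS=0
  ⇒ phys 0x4C584  [3 reads]
#3 VA=0x2008159C7 (r,kernel):
  L0 @0x3C[8] → 0x4F007  P=1,RW=1,US=1,PS=0
  L1 @0x4F[4] → 0x50007  P=1,RW=1,US=1,PS=0
  L2 @0x50[21] → 0x53007  P=1,RW=1,US=1,PS=0
  ⇒ phys 0x539C7  [3 reads]
#4 VA=0x2C300609C (r,kernel):
  L0 @0x3C[11] → 0x57007  P=1,RW=1,US=1,PS=0
  L1 @0x57[24] → 0x58007  P=1,RW=1,US=1,PS=0
  L2 @0x58[6] → 0x5B007  P=1,RW=1,US=1,PS=0
  ⇒ phys 0x5B09C  [3 reads]
#5 VA=0x2416029D8 (r,kernel):
  L0 @0x3C[9] → 0x5D007  P=1,RW=1,US=1,PS=0
  L1 @0x5D[11] → 0x5E007  P=1,RW=1,US=1,PS=0
  L2 @0x5E[2] → 0x60007  P=1,RW=1,US=1,PS=0
  ⇒ phys 0x609D8  [3 reads]
#6 VA=0x100A02930 (r,kernel):
  L0 @0x3C[4] → 0x63007  P=1,RW=1,US=1,PS=0
  L1 @0x63[5] → 0x65007  P=1,RW=1,US=1,PS=0
  L2 @0x65[2] → 0x68007  P=1,RW=1,US=1,PS=0
  ⇒ phys 0x68930  [3 reads]

Access #6 fault: NONE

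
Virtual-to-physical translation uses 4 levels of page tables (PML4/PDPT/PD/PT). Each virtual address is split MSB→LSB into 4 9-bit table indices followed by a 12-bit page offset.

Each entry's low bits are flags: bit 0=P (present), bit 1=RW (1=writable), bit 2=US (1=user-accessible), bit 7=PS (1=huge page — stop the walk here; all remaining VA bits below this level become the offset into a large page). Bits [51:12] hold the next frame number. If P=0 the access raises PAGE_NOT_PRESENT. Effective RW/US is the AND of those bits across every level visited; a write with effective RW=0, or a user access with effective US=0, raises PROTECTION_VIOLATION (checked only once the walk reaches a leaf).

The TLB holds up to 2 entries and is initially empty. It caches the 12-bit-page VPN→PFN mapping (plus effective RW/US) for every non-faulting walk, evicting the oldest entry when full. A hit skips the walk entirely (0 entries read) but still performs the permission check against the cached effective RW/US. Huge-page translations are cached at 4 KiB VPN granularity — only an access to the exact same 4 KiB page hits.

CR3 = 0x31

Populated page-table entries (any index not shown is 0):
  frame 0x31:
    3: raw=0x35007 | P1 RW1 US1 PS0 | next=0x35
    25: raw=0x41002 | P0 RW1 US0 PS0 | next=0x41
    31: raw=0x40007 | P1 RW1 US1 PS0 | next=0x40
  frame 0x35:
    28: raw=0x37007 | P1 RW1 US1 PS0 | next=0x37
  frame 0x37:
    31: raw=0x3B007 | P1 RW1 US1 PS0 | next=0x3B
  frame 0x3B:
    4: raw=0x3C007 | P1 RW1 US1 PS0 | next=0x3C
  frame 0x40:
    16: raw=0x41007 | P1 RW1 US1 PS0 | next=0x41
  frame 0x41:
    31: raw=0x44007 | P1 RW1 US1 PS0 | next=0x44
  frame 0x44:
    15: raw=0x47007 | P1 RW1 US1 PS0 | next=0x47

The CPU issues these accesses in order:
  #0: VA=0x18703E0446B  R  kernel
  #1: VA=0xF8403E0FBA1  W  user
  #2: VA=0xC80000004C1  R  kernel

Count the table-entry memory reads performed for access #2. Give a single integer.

Trace:
#0 VA=0x18703E0446B (r,kernel):
  L0: frame=0x31 idx=3 entry=0x35007 [P=1 RW=1 US=1 PS=0]
  L1: frame=0x35 idx=28 entry=0x37007 [P=1 RW=1 US=1 PS=0]
  L2: frame=0x37 idx=31 entry=0x3B007 [P=1 RW=1 US=1 PS=0]
  L3: frame=0x3B idx=4 entry=0x3C007 [P=1 RW=1 US=1 PS=0]
  → PA=0x3C46B  (4 entries read)
#1 VA=0xF8403E0FBA1 (w,user):
  L0: frame=0x31 idx=31 entry=0x40007 [P=1 RW=1 US=1 PS=0]
  L1: frame=0x40 idx=16 entry=0x41007 [P=1 RW=1 US=1 PS=0]
  L2: frame=0x41 idx=31 entry=0x44007 [P=1 RW=1 US=1 PS=0]
  L3: frame=0x44 idx=15 entry=0x47007 [P=1 RW=1 US=1 PS=0]
  → PA=0x47BA1  (4 entries read)
#2 VA=0xC80000004C1 (r,kernel):
  L0: frame=0x31 idx=25 entry=0x41002 [P=0 RW=1 US=0 PS=0]
  ⇒ fault: PAGE_NOT_PRESENT  — 1 lookups

Entries read for #2: 1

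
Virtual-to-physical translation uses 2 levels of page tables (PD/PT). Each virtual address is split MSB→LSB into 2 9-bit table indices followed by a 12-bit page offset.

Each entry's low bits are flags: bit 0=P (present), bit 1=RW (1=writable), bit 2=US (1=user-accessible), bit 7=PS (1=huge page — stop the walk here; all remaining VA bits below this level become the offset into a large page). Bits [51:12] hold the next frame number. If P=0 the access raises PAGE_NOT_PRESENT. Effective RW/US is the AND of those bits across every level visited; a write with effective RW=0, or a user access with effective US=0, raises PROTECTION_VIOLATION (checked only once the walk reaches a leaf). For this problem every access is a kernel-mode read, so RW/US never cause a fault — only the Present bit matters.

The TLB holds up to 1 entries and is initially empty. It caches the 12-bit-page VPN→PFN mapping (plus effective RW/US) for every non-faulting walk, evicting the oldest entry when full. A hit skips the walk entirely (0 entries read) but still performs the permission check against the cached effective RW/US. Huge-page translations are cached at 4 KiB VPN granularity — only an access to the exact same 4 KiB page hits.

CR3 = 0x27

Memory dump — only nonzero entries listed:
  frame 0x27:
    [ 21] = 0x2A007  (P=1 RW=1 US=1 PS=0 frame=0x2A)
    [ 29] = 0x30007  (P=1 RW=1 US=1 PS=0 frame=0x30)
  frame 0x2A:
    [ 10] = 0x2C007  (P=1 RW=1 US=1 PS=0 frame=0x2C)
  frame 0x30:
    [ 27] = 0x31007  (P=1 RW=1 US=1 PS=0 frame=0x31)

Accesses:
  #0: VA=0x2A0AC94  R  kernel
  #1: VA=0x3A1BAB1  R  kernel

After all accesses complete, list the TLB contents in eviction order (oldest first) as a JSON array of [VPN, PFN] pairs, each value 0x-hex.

Walk each access:
#0 VA=0x2A0AC94 (r,kernel):
  L0: frame=0x27 idx=21 entry=0x2A007 [P=1 RW=1 US=1 PS=0]
  L1: frame=0x2A idx=10 entry=0x2C007 [P=1 RW=1 US=1 PS=0]
  → PA=0x2CC94  (2 entries read)
#1 VA=0x3A1BAB1 (r,kernel):
  L0: frame=0x27 idx=29 entry=0x30007 [P=1 RW=1 US=1 PS=0]
  L1: frame=0x30 idx=27 entry=0x31007 [P=1 RW=1 US=1 PS=0]
  → PA=0x31AB1  (2 entries read)

TLB: [["0x3A1B", "0x31"]]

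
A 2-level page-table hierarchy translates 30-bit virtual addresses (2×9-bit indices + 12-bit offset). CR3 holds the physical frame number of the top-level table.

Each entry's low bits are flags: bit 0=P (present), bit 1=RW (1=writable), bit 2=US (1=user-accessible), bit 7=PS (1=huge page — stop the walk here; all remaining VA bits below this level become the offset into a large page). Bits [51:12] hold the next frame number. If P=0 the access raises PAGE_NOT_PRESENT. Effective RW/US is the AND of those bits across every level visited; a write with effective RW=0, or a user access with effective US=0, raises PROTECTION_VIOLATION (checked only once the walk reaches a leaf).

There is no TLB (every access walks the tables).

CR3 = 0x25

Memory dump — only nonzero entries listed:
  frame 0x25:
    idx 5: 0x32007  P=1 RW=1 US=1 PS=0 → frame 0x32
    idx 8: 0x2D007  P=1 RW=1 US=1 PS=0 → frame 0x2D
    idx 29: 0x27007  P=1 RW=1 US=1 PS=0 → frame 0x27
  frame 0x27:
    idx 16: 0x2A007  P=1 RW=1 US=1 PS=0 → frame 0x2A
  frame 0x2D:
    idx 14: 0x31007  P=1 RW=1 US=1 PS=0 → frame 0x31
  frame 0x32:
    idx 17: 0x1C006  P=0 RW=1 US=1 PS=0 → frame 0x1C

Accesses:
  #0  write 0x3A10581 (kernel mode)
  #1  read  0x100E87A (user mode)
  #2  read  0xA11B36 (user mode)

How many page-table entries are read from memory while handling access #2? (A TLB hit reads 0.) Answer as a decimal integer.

Per-access translation:
#0 VA=0x3A10581 (w,kernel):
  lvl0: tbl 0x25, slot 29 ⇒ 0x27007 (P1/RW1/US1/PS0)
  lvl1: tbl 0x27, slot 16 ⇒ 0x2A007 (P1/RW1/US1/PS0)
  ⇒ phys 0x2A581  [2 reads]
#1 VA=0x100E87A (r,user):
  lvl0: tbl 0x25, slot 8 ⇒ 0x2D007 (P1/RW1/US1/PS0)
  lvl1: tbl 0x2D, slot 14 ⇒ 0x31007 (P1/RW1/US1/PS0)
  ⇒ phys 0x3187A  [2 reads]
#2 VA=0xA11B36 (r,user):
  lvl0: tbl 0x25, slot 5 ⇒ 0x32007 (P1/RW1/US1/PS0)
  lvl1: tbl 0x32, slot 17 ⇒ 0x1C006 (P0/RW1/US1/PS0)
  ⇒ fault: PAGE_NOT_PRESENT  — 2 lookups

Entries read for #2: 2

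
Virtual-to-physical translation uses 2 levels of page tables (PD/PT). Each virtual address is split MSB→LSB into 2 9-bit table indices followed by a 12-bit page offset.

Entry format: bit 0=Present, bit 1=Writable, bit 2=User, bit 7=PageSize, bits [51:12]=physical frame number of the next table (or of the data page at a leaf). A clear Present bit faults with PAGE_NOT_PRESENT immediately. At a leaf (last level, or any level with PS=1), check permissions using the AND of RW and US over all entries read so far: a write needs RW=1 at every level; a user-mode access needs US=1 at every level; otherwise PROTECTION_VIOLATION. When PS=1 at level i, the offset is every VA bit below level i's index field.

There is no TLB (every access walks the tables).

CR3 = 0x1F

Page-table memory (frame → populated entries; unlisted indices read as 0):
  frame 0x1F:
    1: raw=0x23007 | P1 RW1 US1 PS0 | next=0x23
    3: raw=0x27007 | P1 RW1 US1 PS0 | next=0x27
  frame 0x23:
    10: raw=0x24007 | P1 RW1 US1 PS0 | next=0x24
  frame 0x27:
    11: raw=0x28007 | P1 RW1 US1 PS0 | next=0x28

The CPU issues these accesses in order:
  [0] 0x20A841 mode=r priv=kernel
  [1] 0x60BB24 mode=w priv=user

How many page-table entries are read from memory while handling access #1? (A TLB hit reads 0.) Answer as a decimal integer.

Walk each access:
#0 VA=0x20A841 (r,kernel):
  lvl0: tbl 0x1F, slot 1 ⇒ 0x23007 (P1/RW1/US1/PS0)
  lvl1: tbl 0x23, slot 10 ⇒ 0x24007 (P1/RW1/US1/PS0)
  ⇒ phys 0x24841  [2 reads]
#1 VA=0x60BB24 (w,user):
  lvl0: tbl 0x1F, slot 3 ⇒ 0x27007 (P1/RW1/US1/PS0)
  lvl1: tbl 0x27, slot 11 ⇒ 0x28007 (P1/RW1/US1/PS0)
  ⇒ phys 0x28B24  [2 reads]

Entries read for #1: 2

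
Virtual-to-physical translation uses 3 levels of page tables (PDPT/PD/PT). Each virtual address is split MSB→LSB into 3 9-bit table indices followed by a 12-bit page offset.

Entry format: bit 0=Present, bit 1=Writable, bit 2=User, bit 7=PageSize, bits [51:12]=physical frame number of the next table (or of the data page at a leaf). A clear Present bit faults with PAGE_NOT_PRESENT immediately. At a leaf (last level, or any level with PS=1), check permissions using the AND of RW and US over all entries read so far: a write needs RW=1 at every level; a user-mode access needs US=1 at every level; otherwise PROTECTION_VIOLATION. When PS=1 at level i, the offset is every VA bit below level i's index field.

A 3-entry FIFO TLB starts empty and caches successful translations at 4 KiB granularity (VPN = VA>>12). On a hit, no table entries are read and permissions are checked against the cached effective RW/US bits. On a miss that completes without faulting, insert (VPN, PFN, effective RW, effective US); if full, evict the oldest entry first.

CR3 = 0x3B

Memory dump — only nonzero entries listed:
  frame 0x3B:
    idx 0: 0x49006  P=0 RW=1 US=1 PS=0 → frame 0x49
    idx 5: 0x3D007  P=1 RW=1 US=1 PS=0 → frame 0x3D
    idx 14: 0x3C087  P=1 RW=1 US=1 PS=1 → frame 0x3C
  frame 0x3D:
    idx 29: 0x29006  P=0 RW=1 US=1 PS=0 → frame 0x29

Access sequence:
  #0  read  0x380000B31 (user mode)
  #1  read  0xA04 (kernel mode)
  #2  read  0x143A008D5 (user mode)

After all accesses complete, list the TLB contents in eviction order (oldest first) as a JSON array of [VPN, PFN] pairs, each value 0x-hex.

Trace:
#0 VA=0x380000B31 (r,user):
  lvl0: tbl 0x3B, slot 14 ⇒ 0x3C087 (P1/RW1/US1/PS1)
  ⇒ phys 0x3CB31 (huge @L0)  [1 reads]
#1 VA=0xA04 (r,kernel):
  lvl0: tbl 0x3B, slot 0 ⇒ 0x49006 (P0/RW1/US1/PS0)
  ✗ PAGE_NOT_PRESENT  [1 reads]
#2 VA=0x143A008D5 (r,user):
  lvl0: tbl 0x3B, slot 5 ⇒ 0x3D007 (P1/RW1/US1/PS0)
  lvl1: tbl 0x3D, slot 29 ⇒ 0x29006 (P0/RW1/US1/PS0)
  ✗ PAGE_NOT_PRESENT  [2 reads]

TLB: [["0x380000", "0x3C"]]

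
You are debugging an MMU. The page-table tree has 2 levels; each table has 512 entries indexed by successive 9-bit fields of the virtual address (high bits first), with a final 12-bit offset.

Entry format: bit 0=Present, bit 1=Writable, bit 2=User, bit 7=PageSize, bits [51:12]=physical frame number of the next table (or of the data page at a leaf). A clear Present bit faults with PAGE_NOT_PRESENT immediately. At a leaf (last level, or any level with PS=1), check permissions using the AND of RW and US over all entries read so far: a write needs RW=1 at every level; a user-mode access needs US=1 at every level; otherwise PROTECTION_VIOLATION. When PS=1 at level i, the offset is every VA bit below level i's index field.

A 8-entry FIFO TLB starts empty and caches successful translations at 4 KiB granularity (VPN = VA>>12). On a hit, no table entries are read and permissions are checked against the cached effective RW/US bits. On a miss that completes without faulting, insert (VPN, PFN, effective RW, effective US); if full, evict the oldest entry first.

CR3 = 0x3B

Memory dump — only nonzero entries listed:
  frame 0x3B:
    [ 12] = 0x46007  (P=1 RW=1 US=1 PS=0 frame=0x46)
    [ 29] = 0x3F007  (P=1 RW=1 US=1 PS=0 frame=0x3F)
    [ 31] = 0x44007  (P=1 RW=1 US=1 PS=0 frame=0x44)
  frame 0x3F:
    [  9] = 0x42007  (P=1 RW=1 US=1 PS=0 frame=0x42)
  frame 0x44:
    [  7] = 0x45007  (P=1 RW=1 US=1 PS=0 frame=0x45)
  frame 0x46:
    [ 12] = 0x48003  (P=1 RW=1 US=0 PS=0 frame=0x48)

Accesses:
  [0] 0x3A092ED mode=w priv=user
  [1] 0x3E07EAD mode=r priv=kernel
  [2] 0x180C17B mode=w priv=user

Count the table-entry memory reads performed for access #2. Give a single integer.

Walk each access:
#0 VA=0x3A092ED (w,user):
  L0 @0x3B[29] → 0x3F007  P=1,RW=1,US=1,PS=0
  L1 @0x3F[9] → 0x42007  P=1,RW=1,US=1,PS=0
  ⇒ phys 0x422ED  [2 reads]
#1 VA=0x3E07EAD (r,kernel):
  L0 @0x3B[31] → 0x44007  P=1,RW=1,US=1,PS=0
  L1 @0x44[7] → 0x45007  P=1,RW=1,US=1,PS=0
  ⇒ phys 0x45EAD  [2 reads]
#2 VA=0x180C17B (w,user):
  L0 @0x3B[12] → 0x46007  P=1,RW=1,US=1,PS=0
  L1 @0x46[12] → 0x48003  P=1,RW=1,US=0,PS=0
  ⇒ fault: PROTECTION_VIOLATION  — 2 lookups

Entries read for #2: 2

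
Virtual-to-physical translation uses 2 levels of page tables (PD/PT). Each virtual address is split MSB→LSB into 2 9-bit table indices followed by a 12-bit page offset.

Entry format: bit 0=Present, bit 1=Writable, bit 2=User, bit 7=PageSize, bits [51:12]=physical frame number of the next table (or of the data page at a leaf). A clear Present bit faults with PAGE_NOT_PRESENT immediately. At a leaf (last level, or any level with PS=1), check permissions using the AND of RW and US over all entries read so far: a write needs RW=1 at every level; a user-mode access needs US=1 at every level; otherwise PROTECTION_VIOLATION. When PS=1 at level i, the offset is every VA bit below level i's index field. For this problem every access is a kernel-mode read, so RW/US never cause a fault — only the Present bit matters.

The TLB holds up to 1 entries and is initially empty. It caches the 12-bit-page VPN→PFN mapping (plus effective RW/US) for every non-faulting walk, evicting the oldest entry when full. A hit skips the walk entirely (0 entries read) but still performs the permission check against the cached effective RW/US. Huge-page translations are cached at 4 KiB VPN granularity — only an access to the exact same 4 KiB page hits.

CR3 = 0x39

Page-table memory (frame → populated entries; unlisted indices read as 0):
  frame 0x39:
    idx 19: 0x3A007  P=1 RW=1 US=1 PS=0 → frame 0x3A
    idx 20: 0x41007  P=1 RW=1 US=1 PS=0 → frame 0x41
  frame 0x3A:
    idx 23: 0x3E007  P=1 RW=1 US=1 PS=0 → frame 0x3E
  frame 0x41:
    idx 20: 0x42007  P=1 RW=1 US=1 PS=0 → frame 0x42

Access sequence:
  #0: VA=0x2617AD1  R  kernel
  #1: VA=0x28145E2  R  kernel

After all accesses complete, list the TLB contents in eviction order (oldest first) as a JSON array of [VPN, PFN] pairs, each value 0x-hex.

Walk each access:
#0 VA=0x2617AD1 (r,kernel):
  lvl0: tbl 0x39, slot 19 ⇒ 0x3A007 (P1/RW1/US1/PS0)
  lvl1: tbl 0x3A, slot 23 ⇒ 0x3E007 (P1/RW1/US1/PS0)
  → PA=0x3EAD1  (2 entries read)
#1 VA=0x28145E2 (r,kernel):
  lvl0: tbl 0x39, slot 20 ⇒ 0x41007 (P1/RW1/US1/PS0)
  lvl1: tbl 0x41, slot 20 ⇒ 0x42007 (P1/RW1/US1/PS0)
  → PA=0x425E2  (2 entries read)

TLB: [["0x2814", "0x42"]]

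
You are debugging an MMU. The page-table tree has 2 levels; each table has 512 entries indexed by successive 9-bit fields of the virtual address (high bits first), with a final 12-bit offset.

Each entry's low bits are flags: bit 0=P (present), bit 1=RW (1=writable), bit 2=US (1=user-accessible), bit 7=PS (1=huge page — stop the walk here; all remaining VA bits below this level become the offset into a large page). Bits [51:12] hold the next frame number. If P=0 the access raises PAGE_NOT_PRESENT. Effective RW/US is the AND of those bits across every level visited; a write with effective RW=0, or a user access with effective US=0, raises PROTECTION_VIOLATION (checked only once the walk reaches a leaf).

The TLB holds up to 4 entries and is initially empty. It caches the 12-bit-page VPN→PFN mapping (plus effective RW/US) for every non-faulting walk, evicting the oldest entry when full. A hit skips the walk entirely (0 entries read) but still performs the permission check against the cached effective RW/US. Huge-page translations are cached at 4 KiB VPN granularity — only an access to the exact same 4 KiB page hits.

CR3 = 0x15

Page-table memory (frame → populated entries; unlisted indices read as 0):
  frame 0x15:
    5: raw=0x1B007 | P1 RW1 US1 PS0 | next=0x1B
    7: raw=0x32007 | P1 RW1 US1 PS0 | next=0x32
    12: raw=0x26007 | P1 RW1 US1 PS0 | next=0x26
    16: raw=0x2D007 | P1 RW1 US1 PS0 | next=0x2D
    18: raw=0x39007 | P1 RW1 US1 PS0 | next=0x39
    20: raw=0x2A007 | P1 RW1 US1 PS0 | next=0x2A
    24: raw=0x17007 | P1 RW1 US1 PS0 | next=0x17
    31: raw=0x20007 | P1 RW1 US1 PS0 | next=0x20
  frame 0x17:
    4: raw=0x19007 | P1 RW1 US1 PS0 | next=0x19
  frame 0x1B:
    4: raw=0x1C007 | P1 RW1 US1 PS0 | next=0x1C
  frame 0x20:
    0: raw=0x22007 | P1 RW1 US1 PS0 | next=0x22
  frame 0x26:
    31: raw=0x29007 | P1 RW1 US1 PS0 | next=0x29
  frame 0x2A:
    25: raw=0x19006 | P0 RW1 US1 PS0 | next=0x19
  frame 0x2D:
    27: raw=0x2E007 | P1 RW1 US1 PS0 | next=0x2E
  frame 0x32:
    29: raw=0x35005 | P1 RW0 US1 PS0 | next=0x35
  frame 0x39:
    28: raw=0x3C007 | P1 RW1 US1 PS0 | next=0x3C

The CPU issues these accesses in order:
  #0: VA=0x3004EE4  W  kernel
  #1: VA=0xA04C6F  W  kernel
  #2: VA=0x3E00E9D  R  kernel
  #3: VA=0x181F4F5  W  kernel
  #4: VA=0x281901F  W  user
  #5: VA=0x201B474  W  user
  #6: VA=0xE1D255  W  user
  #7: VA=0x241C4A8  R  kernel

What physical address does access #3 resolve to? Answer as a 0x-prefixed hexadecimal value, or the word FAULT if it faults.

Trace:
#0 VA=0x3004EE4 (w,kernel):
  L0 @0x15[24] → 0x17007  P=1,RW=1,US=1,PS=0
  L1 @0x17[4] → 0x19007  P=1,RW=1,US=1,PS=0
  → PA=0x19EE4  (2 entries read)
#1 VA=0xA04C6F (w,kernel):
  L0 @0x15[5] → 0x1B007  P=1,RW=1,US=1,PS=0
  L1 @0x1B[4] → 0x1C007  P=1,RW=1,US=1,PS=0
  → PA=0x1CC6F  (2 entries read)
#2 VA=0x3E00E9D (r,kernel):
  L0 @0x15[31] → 0x20007  P=1,RW=1,US=1,PS=0
  L1 @0x20[0] → 0x22007  P=1,RW=1,US=1,PS=0
  → PA=0x22E9D  (2 entries read)
#3 VA=0x181F4F5 (w,kernel):
  L0 @0x15[12] → 0x26007  P=1,RW=1,US=1,PS=0
  L1 @0x26[31] → 0x29007  P=1,RW=1,US=1,PS=0
  → PA=0x294F5  (2 entries read)
#4 VA=0x281901F (w,user):
  L0 @0x15[20] → 0x2A007  P=1,RW=1,US=1,PS=0
  L1 @0x2A[25] → 0x19006  P=0,RW=1,US=1,PS=0
  ✗ PAGE_NOT_PRESENT  [2 reads]
#5 VA=0x201B474 (w,user):
  L0 @0x15[16] → 0x2D007  P=1,RW=1,US=1,PS=0
  L1 @0x2D[27] → 0x2E007  P=1,RW=1,US=1,PS=0
  → PA=0x2E474  (2 entries read)
#6 VA=0xE1D255 (w,user):
  L0 @0x15[7] → 0x32007  P=1,RW=1,US=1,PS=0
  L1 @0x32[29] → 0x35005  P=1,RW=0,US=1,PS=0
  ✗ PROTECTION_VIOLATION  [2 reads]
#7 VA=0x241C4A8 (r,kernel):
  L0 @0x15[18] → 0x39007  P=1,RW=1,US=1,PS=0
  L1 @0x39[28] → 0x3C007  P=1,RW=1,US=1,PS=0
  → PA=0x3C4A8  (2 entries read)

Access #3 PA: 0x294F5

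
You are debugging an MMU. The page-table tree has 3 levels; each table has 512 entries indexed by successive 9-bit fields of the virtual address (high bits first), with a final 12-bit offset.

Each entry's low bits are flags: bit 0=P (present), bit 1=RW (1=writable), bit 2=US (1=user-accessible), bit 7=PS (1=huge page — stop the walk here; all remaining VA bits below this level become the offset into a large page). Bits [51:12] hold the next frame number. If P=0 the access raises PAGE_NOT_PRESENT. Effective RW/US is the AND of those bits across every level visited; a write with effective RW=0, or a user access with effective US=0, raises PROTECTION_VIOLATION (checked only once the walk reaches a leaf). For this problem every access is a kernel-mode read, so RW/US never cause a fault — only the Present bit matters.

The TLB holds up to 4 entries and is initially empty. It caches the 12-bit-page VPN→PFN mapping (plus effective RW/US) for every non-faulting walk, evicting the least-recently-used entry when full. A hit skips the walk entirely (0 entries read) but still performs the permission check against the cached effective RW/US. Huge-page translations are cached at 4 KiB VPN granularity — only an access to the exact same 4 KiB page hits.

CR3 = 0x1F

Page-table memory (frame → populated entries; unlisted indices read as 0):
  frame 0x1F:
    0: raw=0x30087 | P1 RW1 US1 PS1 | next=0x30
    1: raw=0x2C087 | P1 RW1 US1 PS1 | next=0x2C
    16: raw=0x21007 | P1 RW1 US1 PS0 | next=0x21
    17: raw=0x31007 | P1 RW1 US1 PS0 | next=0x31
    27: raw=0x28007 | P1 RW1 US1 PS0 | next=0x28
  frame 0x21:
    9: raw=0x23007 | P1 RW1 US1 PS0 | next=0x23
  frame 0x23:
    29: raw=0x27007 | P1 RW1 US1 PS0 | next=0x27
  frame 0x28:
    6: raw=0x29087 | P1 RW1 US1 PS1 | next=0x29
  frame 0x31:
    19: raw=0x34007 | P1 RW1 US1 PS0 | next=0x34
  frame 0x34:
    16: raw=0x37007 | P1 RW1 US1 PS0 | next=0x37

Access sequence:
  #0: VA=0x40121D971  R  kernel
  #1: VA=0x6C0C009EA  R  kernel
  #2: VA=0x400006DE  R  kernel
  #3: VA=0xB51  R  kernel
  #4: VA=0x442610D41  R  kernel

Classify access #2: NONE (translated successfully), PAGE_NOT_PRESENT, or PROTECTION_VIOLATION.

Walk each access:
#0 VA=0x40121D971 (r,kernel):
  L0 @0x1F[16] → 0x21007  P=1,RW=1,US=1,PS=0
  L1 @0x21[9] → 0x23007  P=1,RW=1,US=1,PS=0
  L2 @0x23[29] → 0x27007  P=1,RW=1,US=1,PS=0
  ⇒ phys 0x27971  [3 reads]
#1 VA=0x6C0C009EA (r,kernel):
  L0 @0x1F[27] → 0x28007  P=1,RW=1,US=1,PS=0
  L1 @0x28[6] → 0x29087  P=1,RW=1,US=1,PS=1
  ⇒ phys 0x299EA (huge @L1)  [2 reads]
#2 VA=0x400006DE (r,kernel):
  L0 @0x1F[1] → 0x2C087  P=1,RW=1,US=1,PS=1
  ⇒ phys 0x2C6DE (huge @L0)  [1 reads]
#3 VA=0xB51 (r,kernel):
  L0 @0x1F[0] → 0x30087  P=1,RW=1,US=1,PS=1
  ⇒ phys 0x30B51 (huge @L0)  [1 reads]
#4 VA=0x442610D41 (r,kernel):
  L0 @0x1F[17] → 0x31007  P=1,RW=1,US=1,PS=0
  L1 @0x31[19] → 0x34007  P=1,RW=1,US=1,PS=0
  L2 @0x34[16] → 0x37007  P=1,RW=1,US=1,PS=0
  ⇒ phys 0x37D41  [3 reads]

Access #2 fault: NONE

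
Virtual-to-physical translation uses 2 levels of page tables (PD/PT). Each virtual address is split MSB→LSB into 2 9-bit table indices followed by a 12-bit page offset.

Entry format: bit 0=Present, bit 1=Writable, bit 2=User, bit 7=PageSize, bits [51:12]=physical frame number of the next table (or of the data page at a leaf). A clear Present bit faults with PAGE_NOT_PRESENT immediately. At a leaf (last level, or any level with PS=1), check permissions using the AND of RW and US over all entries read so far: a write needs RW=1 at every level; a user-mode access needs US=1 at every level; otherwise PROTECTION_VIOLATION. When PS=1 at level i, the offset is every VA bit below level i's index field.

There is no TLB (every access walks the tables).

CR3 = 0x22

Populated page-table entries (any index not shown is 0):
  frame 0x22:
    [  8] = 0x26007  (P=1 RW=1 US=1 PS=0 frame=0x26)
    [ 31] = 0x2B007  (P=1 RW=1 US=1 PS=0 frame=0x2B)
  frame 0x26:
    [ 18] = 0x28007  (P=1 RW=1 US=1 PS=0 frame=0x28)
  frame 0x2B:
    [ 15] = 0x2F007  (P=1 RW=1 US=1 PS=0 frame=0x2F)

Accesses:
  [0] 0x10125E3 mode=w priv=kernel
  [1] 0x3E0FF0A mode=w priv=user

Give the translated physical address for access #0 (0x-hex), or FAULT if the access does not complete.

Walk each access:
#0 VA=0x10125E3 (w,kernel):
  L0 @0x22[8] → 0x26007  P=1,RW=1,US=1,PS=0
  L1 @0x26[18] → 0x28007  P=1,RW=1,US=1,PS=0
  ⇒ phys 0x285E3  [2 reads]
#1 VA=0x3E0FF0A (w,user):
  L0 @0x22[31] → 0x2B007  P=1,RW=1,US=1,PS=0
  L1 @0x2B[15] → 0x2F007  P=1,RW=1,US=1,PS=0
  ⇒ phys 0x2FF0A  [2 reads]

Access #0 PA: 0x285E3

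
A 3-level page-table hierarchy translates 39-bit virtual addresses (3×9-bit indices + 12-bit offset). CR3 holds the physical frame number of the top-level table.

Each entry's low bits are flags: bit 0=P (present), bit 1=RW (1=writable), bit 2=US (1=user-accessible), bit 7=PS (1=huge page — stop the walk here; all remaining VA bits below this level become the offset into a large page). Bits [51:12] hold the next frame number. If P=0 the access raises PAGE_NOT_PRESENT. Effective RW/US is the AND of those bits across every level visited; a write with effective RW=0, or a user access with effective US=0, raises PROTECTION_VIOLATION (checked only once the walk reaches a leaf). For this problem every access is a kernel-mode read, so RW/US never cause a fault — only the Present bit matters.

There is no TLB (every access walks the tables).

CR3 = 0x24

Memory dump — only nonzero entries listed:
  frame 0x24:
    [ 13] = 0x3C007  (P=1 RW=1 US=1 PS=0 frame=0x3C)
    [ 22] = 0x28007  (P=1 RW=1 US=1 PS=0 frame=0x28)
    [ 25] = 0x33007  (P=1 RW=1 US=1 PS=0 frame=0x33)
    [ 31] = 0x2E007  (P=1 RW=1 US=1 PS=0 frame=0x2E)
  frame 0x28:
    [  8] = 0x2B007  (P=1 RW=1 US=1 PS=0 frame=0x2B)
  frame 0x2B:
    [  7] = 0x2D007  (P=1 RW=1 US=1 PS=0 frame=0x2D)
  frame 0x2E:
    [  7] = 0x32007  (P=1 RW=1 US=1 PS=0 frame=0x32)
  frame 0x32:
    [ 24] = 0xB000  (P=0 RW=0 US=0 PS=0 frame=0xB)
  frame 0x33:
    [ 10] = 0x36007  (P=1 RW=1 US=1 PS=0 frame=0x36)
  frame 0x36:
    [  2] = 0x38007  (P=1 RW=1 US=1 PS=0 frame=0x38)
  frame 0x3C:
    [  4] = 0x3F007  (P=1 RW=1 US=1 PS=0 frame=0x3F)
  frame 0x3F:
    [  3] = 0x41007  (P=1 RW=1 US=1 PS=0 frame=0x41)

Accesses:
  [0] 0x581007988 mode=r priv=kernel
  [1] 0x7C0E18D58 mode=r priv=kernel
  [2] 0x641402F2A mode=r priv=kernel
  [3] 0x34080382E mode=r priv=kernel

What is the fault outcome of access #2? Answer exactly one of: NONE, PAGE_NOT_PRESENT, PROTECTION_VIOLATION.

Walk each access:
#0 VA=0x581007988 (r,kernel):
  L0: frame=0x24 idx=22 entry=0x28007 [P=1 RW=1 US=1 PS=0]
  L1: frame=0x28 idx=8 entry=0x2B007 [P=1 RW=1 US=1 PS=0]
  L2: frame=0x2B idx=7 entry=0x2D007 [P=1 RW=1 US=1 PS=0]
  ✓ 0x2D988  — 3 lookups
#1 VA=0x7C0E18D58 (r,kernel):
  L0: frame=0x24 idx=31 entry=0x2E007 [P=1 RW=1 US=1 PS=0]
  L1: frame=0x2E idx=7 entry=0x32007 [P=1 RW=1 US=1 PS=0]
  L2: frame=0x32 idx=24 entry=0xB000 [P=0 RW=0 US=0 PS=0]
  ⇒ fault: PAGE_NOT_PRESENT  — 3 lookups
#2 VA=0x641402F2A (r,kernel):
  L0: frame=0x24 idx=25 entry=0x33007 [P=1 RW=1 US=1 PS=0]
  L1: frame=0x33 idx=10 entry=0x36007 [P=1 RW=1 US=1 PS=0]
  L2: frame=0x36 idx=2 entry=0x38007 [P=1 RW=1 US=1 PS=0]
  ✓ 0x38F2A  — 3 lookups
#3 VA=0x34080382E (r,kernel):
  L0: frame=0x24 idx=13 entry=0x3C007 [P=1 RW=1 US=1 PS=0]
  L1: frame=0x3C idx=4 entry=0x3F007 [P=1 RW=1 US=1 PS=0]
  L2: frame=0x3F idx=3 entry=0x41007 [P=1 RW=1 US=1 PS=0]
  ✓ 0x4182E  — 3 lookups

Access #2 fault: NONE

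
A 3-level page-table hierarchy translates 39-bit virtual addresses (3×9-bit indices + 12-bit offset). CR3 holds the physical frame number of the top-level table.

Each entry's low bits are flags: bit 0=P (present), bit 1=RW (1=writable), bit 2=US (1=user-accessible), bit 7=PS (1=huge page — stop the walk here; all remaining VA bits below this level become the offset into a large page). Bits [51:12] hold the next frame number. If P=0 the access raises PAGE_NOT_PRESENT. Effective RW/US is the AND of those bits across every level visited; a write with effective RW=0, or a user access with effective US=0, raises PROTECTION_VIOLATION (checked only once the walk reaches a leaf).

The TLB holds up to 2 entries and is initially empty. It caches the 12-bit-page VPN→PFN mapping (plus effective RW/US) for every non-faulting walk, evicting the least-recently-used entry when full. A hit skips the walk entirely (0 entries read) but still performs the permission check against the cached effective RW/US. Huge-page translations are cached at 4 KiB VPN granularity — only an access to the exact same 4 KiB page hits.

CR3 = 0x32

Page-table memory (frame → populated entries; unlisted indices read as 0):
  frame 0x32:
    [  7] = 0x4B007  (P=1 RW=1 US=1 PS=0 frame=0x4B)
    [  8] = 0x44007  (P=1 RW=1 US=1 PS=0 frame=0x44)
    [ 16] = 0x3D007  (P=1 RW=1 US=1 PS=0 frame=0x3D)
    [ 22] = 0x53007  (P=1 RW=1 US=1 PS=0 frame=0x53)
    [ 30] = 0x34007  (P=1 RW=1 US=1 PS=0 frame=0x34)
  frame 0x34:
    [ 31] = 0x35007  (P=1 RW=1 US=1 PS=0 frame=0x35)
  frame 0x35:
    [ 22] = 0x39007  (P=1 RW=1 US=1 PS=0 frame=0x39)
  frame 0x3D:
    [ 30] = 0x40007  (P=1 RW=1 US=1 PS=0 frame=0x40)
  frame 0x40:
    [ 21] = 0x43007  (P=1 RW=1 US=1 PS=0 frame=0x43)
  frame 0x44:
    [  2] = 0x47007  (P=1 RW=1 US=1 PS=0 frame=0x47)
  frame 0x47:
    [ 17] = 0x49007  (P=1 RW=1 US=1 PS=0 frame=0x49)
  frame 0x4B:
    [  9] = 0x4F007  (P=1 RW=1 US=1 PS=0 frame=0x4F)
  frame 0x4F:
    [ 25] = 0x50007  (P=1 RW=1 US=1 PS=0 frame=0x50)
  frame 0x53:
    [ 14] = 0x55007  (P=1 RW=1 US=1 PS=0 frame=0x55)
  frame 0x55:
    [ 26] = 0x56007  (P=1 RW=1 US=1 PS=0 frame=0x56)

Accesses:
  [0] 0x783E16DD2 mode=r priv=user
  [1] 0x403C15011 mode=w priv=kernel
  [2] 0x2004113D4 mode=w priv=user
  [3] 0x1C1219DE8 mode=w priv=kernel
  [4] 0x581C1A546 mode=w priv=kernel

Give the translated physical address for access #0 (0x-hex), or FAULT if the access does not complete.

Walk each access:
#0 VA=0x783E16DD2 (r,user):
  L0: frame=0x32 idx=30 entry=0x34007 [P=1 RW=1 US=1 PS=0]
  L1: frame=0x34 idx=31 entry=0x35007 [P=1 RW=1 US=1 PS=0]
  L2: frame=0x35 idx=22 entry=0x39007 [P=1 RW=1 US=1 PS=0]
  ⇒ phys 0x39DD2  [3 reads]
#1 VA=0x403C15011 (w,kernel):
  L0: frame=0x32 idx=16 entry=0x3D007 [P=1 RW=1 US=1 PS=0]
  L1: frame=0x3D idx=30 entry=0x40007 [P=1 RW=1 US=1 PS=0]
  L2: frame=0x40 idx=21 entry=0x43007 [P=1 RW=1 US=1 PS=0]
  ⇒ phys 0x43011  [3 reads]
#2 VA=0x2004113D4 (w,user):
  L0: frame=0x32 idx=8 entry=0x44007 [P=1 RW=1 US=1 PS=0]
  L1: frame=0x44 idx=2 entry=0x47007 [P=1 RW=1 US=1 PS=0]
  L2: frame=0x47 idx=17 entry=0x49007 [P=1 RW=1 US=1 PS=0]
  ⇒ phys 0x493D4  [3 reads]
#3 VA=0x1C1219DE8 (w,kernel):
  L0: frame=0x32 idx=7 entry=0x4B007 [P=1 RW=1 US=1 PS=0]
  L1: frame=0x4B idx=9 entry=0x4F007 [P=1 RW=1 US=1 PS=0]
  L2: frame=0x4F idx=25 entry=0x50007 [P=1 RW=1 US=1 PS=0]
  ⇒ phys 0x50DE8  [3 reads]
#4 VA=0x581C1A546 (w,kernel):
  L0: frame=0x32 idx=22 entry=0x53007 [P=1 RW=1 US=1 PS=0]
  L1: frame=0x53 idx=14 entry=0x55007 [P=1 RW=1 US=1 PS=0]
  L2: frame=0x55 idx=26 entry=0x56007 [P=1 RW=1 US=1 PS=0]
  ⇒ phys 0x56546  [3 reads]

Access #0 PA: 0x39DD2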